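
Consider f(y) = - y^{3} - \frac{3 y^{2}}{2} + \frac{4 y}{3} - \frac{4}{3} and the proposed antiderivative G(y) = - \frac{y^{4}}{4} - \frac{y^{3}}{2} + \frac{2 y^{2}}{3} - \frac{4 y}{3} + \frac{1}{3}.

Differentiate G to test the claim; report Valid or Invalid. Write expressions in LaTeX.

Valid. The derivative of G reproduces f.

d/dy[G] = - y^{3} - \frac{3 y^{2}}{2} + \frac{4 y}{3} - \frac{4}{3}
This equals f(y) exactly, so the claim holds.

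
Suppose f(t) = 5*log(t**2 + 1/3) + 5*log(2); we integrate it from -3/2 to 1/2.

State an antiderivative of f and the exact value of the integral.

Since d/dt undoes antidifferentiation here, F'(t) = f(t) is required of F(t).
F(t) = 5*(3*t*log(2*t**2 + 2/3) - 6*t + 2*sqrt(3)*atan(sqrt(3)*t))/3 is an antiderivative of f.
Check: d/dt[5*(3*t*log(2*t**2 + 2/3) - 6*t + 2*sqrt(3)*atan(sqrt(3)*t))/3] = 5*log(t**2 + 1/3) + 5*log(2) = f(t).
F(1/2) = -5 + 5*log(7/6)/2 + 10*sqrt(3)*atan(sqrt(3)/2)/3; F(-3/2) = -15*log(31/6)/2 - 10*sqrt(3)*atan(3*sqrt(3)/2)/3 + 15.
Integral = F(1/2) - F(-3/2) = -20 + 5*log(7/6)/2 + 10*sqrt(3)*atan(sqrt(3)/2)/3 + 10*sqrt(3)*atan(3*sqrt(3)/2)/3 + 15*log(31/6)/2.

Antiderivative: F(t) = 5*(3*t*log(2*t**2 + 2/3) - 6*t + 2*sqrt(3)*atan(sqrt(3)*t))/3; value = -20 + 5*log(7/6)/2 + 10*sqrt(3)*atan(sqrt(3)/2)/3 + 10*sqrt(3)*atan(3*sqrt(3)/2)/3 + 15*log(31/6)/2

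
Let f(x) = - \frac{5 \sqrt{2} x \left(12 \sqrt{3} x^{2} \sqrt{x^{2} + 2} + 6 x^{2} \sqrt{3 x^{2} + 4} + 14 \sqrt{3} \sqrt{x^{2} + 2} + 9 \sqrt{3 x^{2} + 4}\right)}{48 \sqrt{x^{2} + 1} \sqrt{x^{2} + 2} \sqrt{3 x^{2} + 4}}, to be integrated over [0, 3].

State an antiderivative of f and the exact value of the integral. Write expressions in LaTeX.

Antiderivative: F(x) = - \frac{5 \sqrt{\frac{x^{2}}{2} + \frac{2}{3}} \sqrt{x^{2} + 1}}{4} - \frac{5 \sqrt{\frac{x^{2}}{2} + 1} \sqrt{x^{2} + 1}}{8}; value = - \frac{5 \sqrt{465}}{12} - \frac{5 \sqrt{55}}{8} + \frac{5}{8} + \frac{5 \sqrt{6}}{12}

Recognize the product-rule pattern: f = u'v + uv' with u = - \frac{\sqrt{x^{2} + 1}}{2}, v = \frac{5 \sqrt{\frac{x^{2}}{2} + \frac{2}{3}}}{2} + \frac{5 \sqrt{\frac{x^{2}}{2} + 1}}{4}, so integration by parts undoes it.
F(x) = - \frac{5 \sqrt{\frac{x^{2}}{2} + \frac{2}{3}} \sqrt{x^{2} + 1}}{4} - \frac{5 \sqrt{\frac{x^{2}}{2} + 1} \sqrt{x^{2} + 1}}{8} is an antiderivative of f.
Check: d/dx[- \frac{5 \sqrt{\frac{x^{2}}{2} + \frac{2}{3}} \sqrt{x^{2} + 1}}{4} - \frac{5 \sqrt{\frac{x^{2}}{2} + 1} \sqrt{x^{2} + 1}}{8}] = \frac{- 60 \sqrt{3} x^{3} \sqrt{x^{2} + 1} \sqrt{x^{2} + 2} - 30 x^{3} \sqrt{x^{2} + 1} \sqrt{3 x^{2} + 4} - 70 \sqrt{3} x \sqrt{x^{2} + 1} \sqrt{x^{2} + 2} - 45 x \sqrt{x^{2} + 1} \sqrt{3 x^{2} + 4}}{24 \sqrt{2} x^{2} \sqrt{x^{2} + 2} \sqrt{3 x^{2} + 4} + 24 \sqrt{2} \sqrt{x^{2} + 2} \sqrt{3 x^{2} + 4}}, which equals f(x).
F(3) = - \frac{5 \sqrt{465}}{12} - \frac{5 \sqrt{55}}{8}; F(0) = - \frac{5 \sqrt{6}}{12} - \frac{5}{8}.
Integral = F(3) - F(0) = - \frac{5 \sqrt{465}}{12} - \frac{5 \sqrt{55}}{8} + \frac{5}{8} + \frac{5 \sqrt{6}}{12}.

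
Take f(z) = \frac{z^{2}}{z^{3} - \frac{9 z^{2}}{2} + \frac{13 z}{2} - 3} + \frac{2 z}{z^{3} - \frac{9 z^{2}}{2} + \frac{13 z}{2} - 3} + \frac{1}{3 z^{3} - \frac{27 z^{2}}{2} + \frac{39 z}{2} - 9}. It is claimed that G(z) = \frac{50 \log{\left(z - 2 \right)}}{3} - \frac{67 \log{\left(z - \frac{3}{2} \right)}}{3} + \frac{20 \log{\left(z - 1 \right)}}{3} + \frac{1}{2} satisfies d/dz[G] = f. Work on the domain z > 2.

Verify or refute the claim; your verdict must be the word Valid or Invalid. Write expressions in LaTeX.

Valid. The derivative of G reproduces f.

d/dz[G] = \frac{6 z^{2} + 12 z + 2}{6 z^{3} - 27 z^{2} + 39 z - 18}
This equals f(z) exactly, so the claim holds.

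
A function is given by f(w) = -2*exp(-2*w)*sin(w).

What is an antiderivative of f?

Differentiate the proposed F(w) back; it has to land on f(w) exactly.
Check: d/dw[2*(2*sin(w) + cos(w))*exp(-2*w)/5] = -2*exp(-2*w)*sin(w) = f(w).

An antiderivative is F(w) = 2*(2*sin(w) + cos(w))*exp(-2*w)/5.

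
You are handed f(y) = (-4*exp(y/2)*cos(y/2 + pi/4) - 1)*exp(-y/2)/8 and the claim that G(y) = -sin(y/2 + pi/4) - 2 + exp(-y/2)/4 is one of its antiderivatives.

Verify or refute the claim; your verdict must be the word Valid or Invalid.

Valid - differentiating G returns exactly f.

d/dy[G] = (-4*exp(y/2)*cos(y/2 + pi/4) - 1)*exp(-y/2)/8
This equals f(y) exactly, so the claim holds.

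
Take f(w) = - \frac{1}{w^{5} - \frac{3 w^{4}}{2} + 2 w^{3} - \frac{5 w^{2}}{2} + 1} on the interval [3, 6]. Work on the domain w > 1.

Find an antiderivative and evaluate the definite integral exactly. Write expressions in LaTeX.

The denominator factors as \left(w - 1\right)^{2} \left(2 w + 1\right) \left(w^{2} + 2\right); partial fractions split f into directly integrable pieces: - \frac{2 \left(4 w + 7\right)}{81 \left(w^{2} + 2\right)} - \frac{32}{81 \left(2 w + 1\right)} + \frac{8}{27 \left(w - 1\right)} - \frac{2}{9 \left(w - 1\right)^{2}}.
F(w) = \frac{8 \log{\left(w - 1 \right)}}{27} - \frac{16 \log{\left(w + \frac{1}{2} \right)}}{81} - \frac{4 \log{\left(w^{2} + 2 \right)}}{81} - \frac{7 \sqrt{2} \operatorname{atan}{\left(\frac{\sqrt{2} w}{2} \right)}}{81} + \frac{2}{9 w - 9} is an antiderivative of f.
Check: d/dw[\frac{8 \log{\left(w - 1 \right)}}{27} - \frac{16 \log{\left(w + \frac{1}{2} \right)}}{81} - \frac{4 \log{\left(w^{2} + 2 \right)}}{81} - \frac{7 \sqrt{2} \operatorname{atan}{\left(\frac{\sqrt{2} w}{2} \right)}}{81} + \frac{2}{9 w - 9}] = - \frac{2}{2 w^{5} - 3 w^{4} + 4 w^{3} - 5 w^{2} + 2}, which equals f(w).
F(6) = - \frac{16 \log{\left(\frac{13}{2} \right)}}{81} - \frac{4 \log{\left(38 \right)}}{81} - \frac{7 \sqrt{2} \operatorname{atan}{\left(3 \sqrt{2} \right)}}{81} + \frac{2}{45} + \frac{8 \log{\left(5 \right)}}{27}; F(3) = - \frac{16 \log{\left(\frac{7}{2} \right)}}{81} - \frac{7 \sqrt{2} \operatorname{atan}{\left(\frac{3 \sqrt{2}}{2} \right)}}{81} - \frac{4 \log{\left(11 \right)}}{81} + \frac{1}{9} + \frac{8 \log{\left(2 \right)}}{27}.
Integral = F(6) - F(3) = - \frac{16 \log{\left(\frac{13}{2} \right)}}{81} - \frac{8 \log{\left(2 \right)}}{27} - \frac{4 \log{\left(38 \right)}}{81} - \frac{7 \sqrt{2} \operatorname{atan}{\left(3 \sqrt{2} \right)}}{81} - \frac{1}{15} + \frac{4 \log{\left(11 \right)}}{81} + \frac{7 \sqrt{2} \operatorname{atan}{\left(\frac{3 \sqrt{2}}{2} \right)}}{81} + \frac{16 \log{\left(\frac{7}{2} \right)}}{81} + \frac{8 \log{\left(5 \right)}}{27}.

Antiderivative: F(w) = \frac{8 \log{\left(w - 1 \right)}}{27} - \frac{16 \log{\left(w + \frac{1}{2} \right)}}{81} - \frac{4 \log{\left(w^{2} + 2 \right)}}{81} - \frac{7 \sqrt{2} \operatorname{atan}{\left(\frac{\sqrt{2} w}{2} \right)}}{81} + \frac{2}{9 w - 9}; value = - \frac{16 \log{\left(\frac{13}{2} \right)}}{81} - \frac{8 \log{\left(2 \right)}}{27} - \frac{4 \log{\left(38 \right)}}{81} - \frac{7 \sqrt{2} \operatorname{atan}{\left(3 \sqrt{2} \right)}}{81} - \frac{1}{15} + \frac{4 \log{\left(11 \right)}}{81} + \frac{7 \sqrt{2} \operatorname{atan}{\left(\frac{3 \sqrt{2}}{2} \right)}}{81} + \frac{16 \log{\left(\frac{7}{2} \right)}}{81} + \frac{8 \log{\left(5 \right)}}{27}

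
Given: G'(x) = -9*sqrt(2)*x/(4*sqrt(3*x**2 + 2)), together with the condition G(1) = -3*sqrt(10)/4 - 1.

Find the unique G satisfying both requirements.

G'(x) matches the chain-rule pattern g'(h)*h' with inner function h(x) = 3*x**2/2 + 1; substituting u = h(x) collapses the integral.
A general antiderivative is -3*sqrt(3*x**2/2 + 1)/2 + C.
The condition gives C = -3*sqrt(10)/4 - 1 - (-3*sqrt(10)/4) = -1.
So G(x) = -3*sqrt(3*x**2/2 + 1)/2 - 1.
Check: d/dx[-3*sqrt(3*x**2/2 + 1)/2 - 1] = -9*sqrt(2)*x/(4*sqrt(3*x**2 + 2)) = G'(x).

G(x) = -3*sqrt(3*x**2/2 + 1)/2 - 1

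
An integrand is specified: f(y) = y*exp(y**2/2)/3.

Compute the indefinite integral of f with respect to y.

F(y) = exp(y**2/2)/3 + C

f matches the chain-rule pattern g'(h)*h' with inner function h(y) = y**2/2; substituting u = h(y) collapses the integral.
Check: d/dy[exp(y**2/2)/3] = y*exp(y**2/2)/3 = f(y).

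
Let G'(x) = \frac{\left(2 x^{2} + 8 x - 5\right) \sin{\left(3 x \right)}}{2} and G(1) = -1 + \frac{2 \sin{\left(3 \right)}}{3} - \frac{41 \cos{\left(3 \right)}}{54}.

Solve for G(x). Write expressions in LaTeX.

G(x) = - \frac{x^{2} \cos{\left(3 x \right)}}{3} + \frac{2 x \sin{\left(3 x \right)}}{9} - \frac{4 x \cos{\left(3 x \right)}}{3} + \frac{4 \sin{\left(3 x \right)}}{9} + \frac{49 \cos{\left(3 x \right)}}{54} - 1

A first test for any G(x): its x-derivative must equal the given G'(x).
A general antiderivative is - \frac{x^{2} \cos{\left(3 x \right)}}{3} + \frac{2 x \sin{\left(3 x \right)}}{9} - \frac{4 x \cos{\left(3 x \right)}}{3} + \frac{4 \sin{\left(3 x \right)}}{9} + \frac{49 \cos{\left(3 x \right)}}{54} + C.
The condition gives C = -1 + \frac{2 \sin{\left(3 \right)}}{3} - \frac{41 \cos{\left(3 \right)}}{54} - (\frac{2 \sin{\left(3 \right)}}{3} - \frac{41 \cos{\left(3 \right)}}{54}) = -1.
So G(x) = - \frac{x^{2} \cos{\left(3 x \right)}}{3} + \frac{2 x \sin{\left(3 x \right)}}{9} - \frac{4 x \cos{\left(3 x \right)}}{3} + \frac{4 \sin{\left(3 x \right)}}{9} + \frac{49 \cos{\left(3 x \right)}}{54} - 1.
Check: d/dx[- \frac{x^{2} \cos{\left(3 x \right)}}{3} + \frac{2 x \sin{\left(3 x \right)}}{9} - \frac{4 x \cos{\left(3 x \right)}}{3} + \frac{4 \sin{\left(3 x \right)}}{9} + \frac{49 \cos{\left(3 x \right)}}{54} - 1] = x^{2} \sin{\left(3 x \right)} + 4 x \sin{\left(3 x \right)} - \frac{5 \sin{\left(3 x \right)}}{2}, which equals G'(x).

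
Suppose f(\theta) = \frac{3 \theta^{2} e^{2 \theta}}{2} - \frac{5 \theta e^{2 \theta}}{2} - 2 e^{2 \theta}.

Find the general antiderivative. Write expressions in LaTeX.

F(\theta) = \frac{\theta \left(3 \theta - 8\right) e^{2 \theta}}{4} + C

f has the shape u'v + uv' for u = \frac{3 \theta^{2}}{4} - 2 \theta and v = e^{2 \theta} — it is the derivative of the product u*v.
Check: d/d\theta[\frac{\theta \left(3 \theta - 8\right) e^{2 \theta}}{4}] = \frac{3 \theta^{2} e^{2 \theta}}{2} - \frac{5 \theta e^{2 \theta}}{2} - 2 e^{2 \theta} = f(\theta).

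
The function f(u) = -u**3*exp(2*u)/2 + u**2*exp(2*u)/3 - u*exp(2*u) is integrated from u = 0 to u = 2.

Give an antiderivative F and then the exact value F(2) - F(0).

Antiderivative: F(u) = -u**3*exp(2*u)/4 + 13*u**2*exp(2*u)/24 - 25*u*exp(2*u)/24 + 25*exp(2*u)/48; value = -67*exp(4)/48 - 25/48

f has the shape v'r + vr' for v = -u**3/4 + 13*u**2/24 - 25*u/24 + 25/48 and r = exp(2*u) — it is the derivative of the product v*r.
F(u) = -u**3*exp(2*u)/4 + 13*u**2*exp(2*u)/24 - 25*u*exp(2*u)/24 + 25*exp(2*u)/48 is an antiderivative of f.
Check: d/du[-u**3*exp(2*u)/4 + 13*u**2*exp(2*u)/24 - 25*u*exp(2*u)/24 + 25*exp(2*u)/48] = -u**3*exp(2*u)/2 + u**2*exp(2*u)/3 - u*exp(2*u) = f(u).
F(2) = -67*exp(4)/48; F(0) = 25/48.
Integral = F(2) - F(0) = -67*exp(4)/48 - 25/48.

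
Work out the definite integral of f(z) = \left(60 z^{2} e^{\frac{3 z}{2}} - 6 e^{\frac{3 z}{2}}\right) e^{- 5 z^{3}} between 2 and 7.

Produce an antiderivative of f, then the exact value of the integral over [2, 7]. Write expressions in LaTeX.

Antiderivative: F(z) = - 4 e^{- 5 z^{3} + \frac{3 z}{2}}; value = - \frac{4}{e^{\frac{3409}{2}}} + \frac{4}{e^{37}}

f matches the chain-rule pattern g'(h)*h' with inner function h(z) = - 5 z^{3} + \frac{3 z}{2}; substituting u = h(z) collapses the integral.
F(z) = - 4 e^{- 5 z^{3} + \frac{3 z}{2}} is an antiderivative of f.
Check: d/dz[- 4 e^{- 5 z^{3} + \frac{3 z}{2}}] = 60 z^{2} e^{\frac{3 z}{2}} e^{- 5 z^{3}} - 6 e^{\frac{3 z}{2}} e^{- 5 z^{3}}, which equals f(z).
F(7) = - \frac{4}{e^{\frac{3409}{2}}}; F(2) = - \frac{4}{e^{37}}.
Integral = F(7) - F(2) = - \frac{4}{e^{\frac{3409}{2}}} + \frac{4}{e^{37}}.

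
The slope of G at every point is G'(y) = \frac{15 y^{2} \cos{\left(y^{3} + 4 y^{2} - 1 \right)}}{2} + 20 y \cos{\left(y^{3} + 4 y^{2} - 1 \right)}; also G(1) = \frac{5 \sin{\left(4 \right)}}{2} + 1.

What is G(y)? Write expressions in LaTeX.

G(y) = \frac{5 \sin{\left(y^{3} + 4 y^{2} - 1 \right)} + 2}{2}

G'(y) matches the chain-rule pattern g'(h)*h' with inner function h(y) = y^{3} + 4 y^{2} - 1; substituting u = h(y) collapses the integral.
A general antiderivative is \frac{5 \sin{\left(y^{3} + 4 y^{2} - 1 \right)}}{2} + C.
The condition gives C = \frac{5 \sin{\left(4 \right)}}{2} + 1 - (\frac{5 \sin{\left(4 \right)}}{2}) = 1.
So G(y) = \frac{5 \sin{\left(y^{3} + 4 y^{2} - 1 \right)} + 2}{2}.
Check: d/dy[\frac{5 \sin{\left(y^{3} + 4 y^{2} - 1 \right)} + 2}{2}] = \frac{15 y^{2} \cos{\left(y^{3} + 4 y^{2} - 1 \right)}}{2} + 20 y \cos{\left(y^{3} + 4 y^{2} - 1 \right)} = G'(y).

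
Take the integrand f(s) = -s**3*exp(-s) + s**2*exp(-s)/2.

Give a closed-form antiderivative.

An antiderivative is F(s) = (2*s**3 + 5*s**2 + 10*s + 10)*exp(-s)/2.

Recognize the product-rule pattern: f = u'v + uv' with u = s**3 + 5*s**2/2 + 5*s + 5, v = exp(-s), so integration by parts undoes it.
Check: d/ds[(2*s**3 + 5*s**2 + 10*s + 10)*exp(-s)/2] = (-2*s**3 + s**2)*exp(-s)/2, which equals f(s).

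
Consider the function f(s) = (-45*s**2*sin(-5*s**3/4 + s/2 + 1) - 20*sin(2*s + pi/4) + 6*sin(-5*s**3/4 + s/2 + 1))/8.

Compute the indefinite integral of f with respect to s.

F(s) = 5*cos(2*s + pi/4)/4 - 3*cos(-5*s**3/4 + s/2 + 1)/2 + C

Differentiate the proposed F(s) back; it has to land on f(s) exactly.
Check: d/ds[5*cos(2*s + pi/4)/4 - 3*cos(-5*s**3/4 + s/2 + 1)/2] = -45*s**2*sin(-5*s**3/4 + s/2 + 1)/8 - 5*sin(2*s + pi/4)/2 + 3*sin(-5*s**3/4 + s/2 + 1)/4, which equals f(s).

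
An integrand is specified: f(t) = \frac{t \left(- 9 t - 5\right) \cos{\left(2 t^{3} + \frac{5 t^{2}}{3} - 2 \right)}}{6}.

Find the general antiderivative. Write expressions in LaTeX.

The substitution u = 2 t^{3} + \frac{5 t^{2}}{3} - 2 works: f is exactly (dF/du)*(du/dt) for that inner function.
Check: d/dt[- \frac{\sin{\left(2 t^{3} + \frac{5 t^{2}}{3} - 2 \right)}}{4}] = - \frac{3 t^{2} \cos{\left(2 t^{3} + \frac{5 t^{2}}{3} - 2 \right)}}{2} - \frac{5 t \cos{\left(2 t^{3} + \frac{5 t^{2}}{3} - 2 \right)}}{6}, which equals f(t).

F(t) = - \frac{\sin{\left(2 t^{3} + \frac{5 t^{2}}{3} - 2 \right)}}{4} + C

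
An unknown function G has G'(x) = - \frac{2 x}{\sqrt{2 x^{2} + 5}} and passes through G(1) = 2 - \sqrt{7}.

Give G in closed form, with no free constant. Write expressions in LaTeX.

The substitution u = 2 x^{2} + 5 works: G'(x) is exactly (dG/du)*(du/dx) for that inner function.
A general antiderivative is - \sqrt{2 x^{2} + 5} + C.
The condition gives C = 2 - \sqrt{7} - (- \sqrt{7}) = 2.
So G(x) = 2 - \sqrt{2 x^{2} + 5}.
Check: d/dx[2 - \sqrt{2 x^{2} + 5}] = - \frac{2 x}{\sqrt{2 x^{2} + 5}} = G'(x).

G(x) = 2 - \sqrt{2 x^{2} + 5}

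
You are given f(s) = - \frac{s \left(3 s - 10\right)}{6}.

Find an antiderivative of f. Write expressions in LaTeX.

An antiderivative is F(s) = - \frac{s^{3}}{6} + \frac{5 s^{2}}{6}.

An antiderivative F(s) passes only if d/ds[F] lands on f(s) exactly.
Check: d/ds[- \frac{s^{3}}{6} + \frac{5 s^{2}}{6}] = - \frac{s^{2}}{2} + \frac{5 s}{3}, which equals f(s).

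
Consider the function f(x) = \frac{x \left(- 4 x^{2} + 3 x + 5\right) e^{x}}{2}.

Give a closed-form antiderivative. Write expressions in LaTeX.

An antiderivative is F(x) = \frac{\left(- 4 x^{3} + 15 x^{2} - 25 x + 25\right) e^{x}}{2}.

Recognize the product-rule pattern: f = u'v + uv' with u = - 2 x^{3} + \frac{15 x^{2}}{2} - \frac{25 x}{2} + \frac{25}{2}, v = e^{x}, so integration by parts undoes it.
Check: d/dx[\frac{\left(- 4 x^{3} + 15 x^{2} - 25 x + 25\right) e^{x}}{2}] = - 2 x^{3} e^{x} + \frac{3 x^{2} e^{x}}{2} + \frac{5 x e^{x}}{2}, which equals f(x).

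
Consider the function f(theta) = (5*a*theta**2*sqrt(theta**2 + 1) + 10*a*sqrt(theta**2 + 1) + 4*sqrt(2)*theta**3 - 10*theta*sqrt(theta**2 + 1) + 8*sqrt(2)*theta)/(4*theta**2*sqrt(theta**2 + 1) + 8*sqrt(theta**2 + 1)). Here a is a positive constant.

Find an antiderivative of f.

Check any antiderivative F(theta) by computing F'(theta) and comparing it with f(theta).
Check: d/dtheta[5*a*theta/4 + sqrt(2*theta**2 + 2) - 5*log(theta**2 + 2)/4] = (5*a*theta**2*sqrt(theta**2 + 1) + 10*a*sqrt(theta**2 + 1) + 4*sqrt(2)*theta**3 - 10*theta*sqrt(theta**2 + 1) + 8*sqrt(2)*theta)/(4*theta**2*sqrt(theta**2 + 1) + 8*sqrt(theta**2 + 1)) = f(theta).

An antiderivative is F(theta) = 5*a*theta/4 + sqrt(2*theta**2 + 2) - 5*log(theta**2 + 2)/4.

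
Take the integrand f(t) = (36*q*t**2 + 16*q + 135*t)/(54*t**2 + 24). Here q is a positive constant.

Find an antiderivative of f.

Whatever form F(t) takes, F'(t) = f(t) is non-negotiable.
Check: d/dt[2*q*t/3 + 5*log(3*t**2 + 4/3)/4] = (36*q*t**2 + 16*q + 135*t)/(54*t**2 + 24) = f(t).

An antiderivative is F(t) = 2*q*t/3 + 5*log(3*t**2 + 4/3)/4.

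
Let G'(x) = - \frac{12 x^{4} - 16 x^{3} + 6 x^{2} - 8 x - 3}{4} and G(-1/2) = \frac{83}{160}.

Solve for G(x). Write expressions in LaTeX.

G(x) = - \frac{3 x^{5}}{5} + x^{4} - \frac{x^{3}}{2} + x^{2} + \frac{3 x}{4} + \frac{1}{2}

For G(x) to be correct, d/dx[G] must agree with the stated G'(x) identically.
A general antiderivative is - \frac{3 x^{5}}{5} + x^{4} - \frac{x^{3}}{2} + x^{2} + \frac{3 x}{4} + C.
The condition gives C = \frac{83}{160} - (\frac{3}{160}) = \frac{1}{2}.
So G(x) = - \frac{3 x^{5}}{5} + x^{4} - \frac{x^{3}}{2} + x^{2} + \frac{3 x}{4} + \frac{1}{2}.
Check: d/dx[- \frac{3 x^{5}}{5} + x^{4} - \frac{x^{3}}{2} + x^{2} + \frac{3 x}{4} + \frac{1}{2}] = - 3 x^{4} + 4 x^{3} - \frac{3 x^{2}}{2} + 2 x + \frac{3}{4}, which equals G'(x).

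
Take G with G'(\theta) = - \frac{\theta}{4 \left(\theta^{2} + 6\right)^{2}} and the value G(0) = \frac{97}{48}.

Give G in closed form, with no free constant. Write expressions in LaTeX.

G(\theta) = \frac{16 \theta^{2} + 97}{8 \left(\theta^{2} + 6\right)}

G'(\theta) matches the chain-rule pattern g'(h)*h' with inner function h(\theta) = 8 \theta^{2} + 48; substituting u = h(\theta) collapses the integral.
A general antiderivative is \frac{1}{8 \theta^{2} + 48} + C.
The condition gives C = \frac{97}{48} - (\frac{1}{48}) = 2.
So G(\theta) = \frac{16 \theta^{2} + 97}{8 \left(\theta^{2} + 6\right)}.
Check: d/d\theta[\frac{16 \theta^{2} + 97}{8 \left(\theta^{2} + 6\right)}] = - \frac{\theta}{4 \theta^{4} + 48 \theta^{2} + 144}, which equals G'(\theta).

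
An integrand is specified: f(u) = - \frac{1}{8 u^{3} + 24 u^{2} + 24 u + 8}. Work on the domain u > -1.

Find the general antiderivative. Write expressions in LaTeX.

F(u) = \frac{1}{16 \left(u + 1\right)^{2}} + C

A first test for any F(u): its u-derivative must equal f(u) identically.
Check: d/du[\frac{1}{16 \left(u + 1\right)^{2}}] = - \frac{1}{8 u^{3} + 24 u^{2} + 24 u + 8} = f(u).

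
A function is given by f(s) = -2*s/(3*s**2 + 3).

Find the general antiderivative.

f matches the chain-rule pattern g'(h)*h' with inner function h(s) = s**2 + 1; substituting u = h(s) collapses the integral.
Check: d/ds[-log(s**2 + 1)/3] = -2*s/(3*s**2 + 3) = f(s).

F(s) = -log(s**2 + 1)/3 + C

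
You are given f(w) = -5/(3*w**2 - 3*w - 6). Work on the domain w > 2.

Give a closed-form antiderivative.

Factor the denominator (3*(w - 2)*(w + 1)) and decompose: f = 5/(9*(w + 1)) - 5/(9*(w - 2)); each piece integrates to a log, atan, or power term.
Check: d/dw[5*(-log(w - 2) + log(w + 1))/9] = -5/(3*w**2 - 3*w - 6) = f(w).

An antiderivative is F(w) = 5*(-log(w - 2) + log(w + 1))/9.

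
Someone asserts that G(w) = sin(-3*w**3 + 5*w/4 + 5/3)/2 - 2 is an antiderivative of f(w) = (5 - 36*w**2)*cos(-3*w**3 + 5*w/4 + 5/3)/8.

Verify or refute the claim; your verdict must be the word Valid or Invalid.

Valid. The derivative of G reproduces f.

d/dw[G] = -9*w**2*cos(-3*w**3 + 5*w/4 + 5/3)/2 + 5*cos(-3*w**3 + 5*w/4 + 5/3)/8
This equals f(w) exactly, so the claim holds.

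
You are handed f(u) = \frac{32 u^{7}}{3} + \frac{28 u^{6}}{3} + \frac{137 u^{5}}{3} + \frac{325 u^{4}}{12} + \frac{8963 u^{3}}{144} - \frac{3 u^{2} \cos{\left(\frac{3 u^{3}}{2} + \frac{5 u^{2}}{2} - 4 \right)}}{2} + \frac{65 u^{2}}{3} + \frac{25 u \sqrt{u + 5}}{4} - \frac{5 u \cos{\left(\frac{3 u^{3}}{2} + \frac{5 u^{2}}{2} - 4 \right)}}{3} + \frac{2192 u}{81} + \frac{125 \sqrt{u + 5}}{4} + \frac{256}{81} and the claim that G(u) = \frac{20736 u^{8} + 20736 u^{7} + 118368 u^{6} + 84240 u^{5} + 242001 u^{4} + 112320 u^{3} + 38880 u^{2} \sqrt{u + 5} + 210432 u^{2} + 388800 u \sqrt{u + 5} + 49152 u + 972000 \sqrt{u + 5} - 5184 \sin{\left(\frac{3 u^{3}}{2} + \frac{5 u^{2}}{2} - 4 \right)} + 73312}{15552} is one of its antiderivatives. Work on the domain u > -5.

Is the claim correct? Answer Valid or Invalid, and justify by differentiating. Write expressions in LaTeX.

d/du[G] = \frac{13824 u^{7} \sqrt{u + 5} + 12096 u^{6} \sqrt{u + 5} + 59184 u^{5} \sqrt{u + 5} + 35100 u^{4} \sqrt{u + 5} + 80667 u^{3} \sqrt{u + 5} - 1944 u^{2} \sqrt{u + 5} \cos{\left(\frac{3 u^{3}}{2} + \frac{5 u^{2}}{2} - 4 \right)} + 28080 u^{2} \sqrt{u + 5} + 8100 u^{2} - 2160 u \sqrt{u + 5} \cos{\left(\frac{3 u^{3}}{2} + \frac{5 u^{2}}{2} - 4 \right)} + 35072 u \sqrt{u + 5} + 81000 u + 4096 \sqrt{u + 5} + 202500}{1296 \sqrt{u + 5}}
This equals f(u) exactly, so the claim holds.

Valid. The derivative of G reproduces f.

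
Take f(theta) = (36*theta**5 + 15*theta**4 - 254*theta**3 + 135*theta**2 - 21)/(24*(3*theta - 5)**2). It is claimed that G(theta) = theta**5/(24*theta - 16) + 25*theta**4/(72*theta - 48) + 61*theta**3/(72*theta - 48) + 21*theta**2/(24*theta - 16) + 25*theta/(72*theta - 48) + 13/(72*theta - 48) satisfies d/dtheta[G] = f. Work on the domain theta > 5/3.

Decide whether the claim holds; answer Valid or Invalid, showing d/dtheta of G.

d/dtheta[G] = (36*theta**5 + 195*theta**4 + 166*theta**3 - 177*theta**2 - 252*theta - 89)/(216*theta**2 - 288*theta + 96)
d/dtheta[G] - f(theta) = (972*theta**6 - 1134*theta**5 - 6021*theta**4 + 9828*theta**3 + 1983*theta**2 - 3882*theta - 2141)/(1944*theta**4 - 9072*theta**3 + 14904*theta**2 - 10080*theta + 2400) != 0.

Invalid: d/dtheta[G] - f = (972*theta**6 - 1134*theta**5 - 6021*theta**4 + 9828*theta**3 + 1983*theta**2 - 3882*theta - 2141)/(1944*theta**4 - 9072*theta**3 + 14904*theta**2 - 10080*theta + 2400), which is not 0.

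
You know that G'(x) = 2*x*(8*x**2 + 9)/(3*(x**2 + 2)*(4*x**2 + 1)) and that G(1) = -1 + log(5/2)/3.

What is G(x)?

G'(x) matches the chain-rule pattern g'(h)*h' with inner function h(x) = 2*x**4/3 + 3*x**2/2 + 1/3; substituting u = h(x) collapses the integral.
A general antiderivative is log(2*x**4/3 + 3*x**2/2 + 1/3)/3 + C.
The condition gives C = -1 + log(5/2)/3 - (log(5/2)/3) = -1.
So G(x) = (log(2*x**4/3 + 3*x**2/2 + 1/3) - 3)/3.
Check: d/dx[(log(2*x**4/3 + 3*x**2/2 + 1/3) - 3)/3] = (16*x**3 + 18*x)/(12*x**4 + 27*x**2 + 6), which equals G'(x).

G(x) = (log(2*x**4/3 + 3*x**2/2 + 1/3) - 3)/3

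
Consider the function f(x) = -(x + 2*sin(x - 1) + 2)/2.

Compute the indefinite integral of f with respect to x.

F(x) = -(x**2 + 4*x - 4*cos(x - 1) + 20)/4 + C

Recover f(x) by differentiating a candidate F(x); any mismatch rules it out.
Check: d/dx[-(x**2 + 4*x - 4*cos(x - 1) + 20)/4] = -x/2 - sin(x - 1) - 1, which equals f(x).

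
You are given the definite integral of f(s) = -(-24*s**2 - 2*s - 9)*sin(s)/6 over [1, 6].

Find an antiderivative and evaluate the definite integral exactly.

For F(s) to be correct the identity F'(s) - f(s) = 0 must hold.
F(s) = -4*s**2*cos(s) + 8*s*sin(s) - s*cos(s)/3 + sin(s)/3 + 13*cos(s)/2 is an antiderivative of f.
Check: d/ds[-4*s**2*cos(s) + 8*s*sin(s) - s*cos(s)/3 + sin(s)/3 + 13*cos(s)/2] = 4*s**2*sin(s) + s*sin(s)/3 + 3*sin(s)/2, which equals f(s).
F(6) = -279*cos(6)/2 + 145*sin(6)/3; F(1) = 13*cos(1)/6 + 25*sin(1)/3.
Integral = F(6) - F(1) = -279*cos(6)/2 + 145*sin(6)/3 - 25*sin(1)/3 - 13*cos(1)/6.

Antiderivative: F(s) = -4*s**2*cos(s) + 8*s*sin(s) - s*cos(s)/3 + sin(s)/3 + 13*cos(s)/2; value = -279*cos(6)/2 + 145*sin(6)/3 - 25*sin(1)/3 - 13*cos(1)/6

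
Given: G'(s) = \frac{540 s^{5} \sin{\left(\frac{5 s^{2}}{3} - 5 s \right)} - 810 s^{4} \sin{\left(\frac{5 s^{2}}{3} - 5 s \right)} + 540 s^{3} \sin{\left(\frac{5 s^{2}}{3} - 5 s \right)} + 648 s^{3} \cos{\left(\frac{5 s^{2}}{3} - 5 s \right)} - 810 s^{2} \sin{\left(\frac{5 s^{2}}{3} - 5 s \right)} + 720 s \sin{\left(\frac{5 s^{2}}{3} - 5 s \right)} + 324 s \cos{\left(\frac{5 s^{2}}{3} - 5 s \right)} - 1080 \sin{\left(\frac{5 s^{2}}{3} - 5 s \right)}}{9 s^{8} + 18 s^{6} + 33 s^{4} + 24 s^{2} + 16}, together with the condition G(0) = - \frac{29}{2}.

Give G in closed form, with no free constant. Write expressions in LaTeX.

G(s) = -1 - \frac{9 \cos{\left(\frac{5 s^{2}}{3} - 5 s \right)}}{\frac{s^{4}}{2} + \frac{s^{2}}{2} + \frac{2}{3}}

G'(s) has the shape u'v + uv' for u = - \frac{9}{\frac{s^{4}}{2} + \frac{s^{2}}{2} + \frac{2}{3}} and v = \cos{\left(\frac{5 s^{2}}{3} - 5 s \right)} — it is the derivative of the product u*v.
A general antiderivative is - \frac{9 \cos{\left(\frac{5 s^{2}}{3} - 5 s \right)}}{\frac{s^{4}}{2} + \frac{s^{2}}{2} + \frac{2}{3}} + C.
The condition gives C = - \frac{29}{2} - (- \frac{27}{2}) = -1.
So G(s) = -1 - \frac{9 \cos{\left(\frac{5 s^{2}}{3} - 5 s \right)}}{\frac{s^{4}}{2} + \frac{s^{2}}{2} + \frac{2}{3}}.
Check: d/ds[-1 - \frac{9 \cos{\left(\frac{5 s^{2}}{3} - 5 s \right)}}{\frac{s^{4}}{2} + \frac{s^{2}}{2} + \frac{2}{3}}] = \frac{540 s^{5} \sin{\left(\frac{5 s^{2}}{3} - 5 s \right)} - 810 s^{4} \sin{\left(\frac{5 s^{2}}{3} - 5 s \right)} + 540 s^{3} \sin{\left(\frac{5 s^{2}}{3} - 5 s \right)} + 648 s^{3} \cos{\left(\frac{5 s^{2}}{3} - 5 s \right)} - 810 s^{2} \sin{\left(\frac{5 s^{2}}{3} - 5 s \right)} + 720 s \sin{\left(\frac{5 s^{2}}{3} - 5 s \right)} + 324 s \cos{\left(\frac{5 s^{2}}{3} - 5 s \right)} - 1080 \sin{\left(\frac{5 s^{2}}{3} - 5 s \right)}}{9 s^{8} + 18 s^{6} + 33 s^{4} + 24 s^{2} + 16} = G'(s).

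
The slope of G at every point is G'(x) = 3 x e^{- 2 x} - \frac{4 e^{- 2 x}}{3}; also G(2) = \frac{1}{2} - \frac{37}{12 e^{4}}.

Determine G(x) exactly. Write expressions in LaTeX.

G(x) = \frac{\left(- 18 x + 6 e^{2 x} - 1\right) e^{- 2 x}}{12}

Recognize the product-rule pattern: G'(x) = u'v + uv' with u = - \frac{3 x}{2} - \frac{1}{12}, v = e^{- 2 x}, so integration by parts undoes it.
A general antiderivative is \frac{\left(- 18 x - 1\right) e^{- 2 x}}{12} + C.
The condition gives C = \frac{1}{2} - \frac{37}{12 e^{4}} - (- \frac{37}{12 e^{4}}) = \frac{1}{2}.
So G(x) = \frac{\left(- 18 x + 6 e^{2 x} - 1\right) e^{- 2 x}}{12}.
Check: d/dx[\frac{\left(- 18 x + 6 e^{2 x} - 1\right) e^{- 2 x}}{12}] = \frac{\left(9 x - 4\right) e^{- 2 x}}{3}, which equals G'(x).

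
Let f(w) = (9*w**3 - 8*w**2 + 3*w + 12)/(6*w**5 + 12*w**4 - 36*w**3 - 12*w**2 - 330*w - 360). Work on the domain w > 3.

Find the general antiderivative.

F(w) = 4*log(w - 3)/49 + log(w + 1)/54 - 352*log(w + 4)/1323 + 439*log(w**2 + 5)/5292 + 277*sqrt(5)*atan(sqrt(5)*w/5)/6615 + C

Factor the denominator (6*(w - 3)*(w + 1)*(w + 4)*(w**2 + 5)) and decompose: f = (439*w + 554)/(2646*(w**2 + 5)) - 352/(1323*(w + 4)) + 1/(54*(w + 1)) + 4/(49*(w - 3)); each piece integrates to a log, atan, or power term.
Check: d/dw[4*log(w - 3)/49 + log(w + 1)/54 - 352*log(w + 4)/1323 + 439*log(w**2 + 5)/5292 + 277*sqrt(5)*atan(sqrt(5)*w/5)/6615] = (9*w**3 - 8*w**2 + 3*w + 12)/(6*w**5 + 12*w**4 - 36*w**3 - 12*w**2 - 330*w - 360) = f(w).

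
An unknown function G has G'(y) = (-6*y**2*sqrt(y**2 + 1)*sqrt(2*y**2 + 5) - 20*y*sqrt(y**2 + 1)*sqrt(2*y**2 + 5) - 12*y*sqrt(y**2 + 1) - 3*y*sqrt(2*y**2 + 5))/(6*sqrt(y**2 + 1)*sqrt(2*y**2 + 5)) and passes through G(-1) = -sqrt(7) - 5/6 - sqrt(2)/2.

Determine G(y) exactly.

Whatever form G(y) takes, its d/dy must return the stated G'(y).
A general antiderivative is -y**3/3 - 5*y**2/3 - sqrt(y**2 + 1)/2 - sqrt(2*y**2 + 5) + C.
The condition gives C = -sqrt(7) - 5/6 - sqrt(2)/2 - (-sqrt(7) - 4/3 - sqrt(2)/2) = 1/2.
So G(y) = -y**3/3 - 5*y**2/3 - sqrt(y**2 + 1)/2 - sqrt(2*y**2 + 5) + 1/2.
Check: d/dy[-y**3/3 - 5*y**2/3 - sqrt(y**2 + 1)/2 - sqrt(2*y**2 + 5) + 1/2] = (-6*y**2*sqrt(y**2 + 1)*sqrt(2*y**2 + 5) - 20*y*sqrt(y**2 + 1)*sqrt(2*y**2 + 5) - 12*y*sqrt(y**2 + 1) - 3*y*sqrt(2*y**2 + 5))/(6*sqrt(y**2 + 1)*sqrt(2*y**2 + 5)) = G'(y).

G(y) = -y**3/3 - 5*y**2/3 - sqrt(y**2 + 1)/2 - sqrt(2*y**2 + 5) + 1/2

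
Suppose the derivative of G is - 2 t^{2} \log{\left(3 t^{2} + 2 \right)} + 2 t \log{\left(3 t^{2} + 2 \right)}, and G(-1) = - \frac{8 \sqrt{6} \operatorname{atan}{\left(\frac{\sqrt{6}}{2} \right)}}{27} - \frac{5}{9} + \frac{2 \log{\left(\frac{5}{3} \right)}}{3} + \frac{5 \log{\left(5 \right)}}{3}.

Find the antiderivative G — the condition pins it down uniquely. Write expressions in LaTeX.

Integrate term by term and add the pieces.
A general antiderivative is \frac{4 t^{3}}{9} - t^{2} - \frac{8 t}{9} + \left(- \frac{2 t^{3}}{3} + t^{2}\right) \log{\left(3 t^{2} + 2 \right)} + \frac{2 \log{\left(t^{2} + \frac{2}{3} \right)}}{3} + \frac{8 \sqrt{6} \operatorname{atan}{\left(\frac{\sqrt{6} t}{2} \right)}}{27} + C.
The condition gives C = - \frac{8 \sqrt{6} \operatorname{atan}{\left(\frac{\sqrt{6}}{2} \right)}}{27} - \frac{5}{9} + \frac{2 \log{\left(\frac{5}{3} \right)}}{3} + \frac{5 \log{\left(5 \right)}}{3} - (- \frac{8 \sqrt{6} \operatorname{atan}{\left(\frac{\sqrt{6}}{2} \right)}}{27} - \frac{5}{9} + \frac{2 \log{\left(\frac{5}{3} \right)}}{3} + \frac{5 \log{\left(5 \right)}}{3}) = 0.
So G(t) = \frac{12 t^{3} + 9 t^{2} \left(3 - 2 t\right) \log{\left(3 t^{2} + 2 \right)} - 27 t^{2} - 24 t + 18 \log{\left(t^{2} + \frac{2}{3} \right)} + 8 \sqrt{6} \operatorname{atan}{\left(\frac{\sqrt{6} t}{2} \right)}}{27}.
Check: d/dt[\frac{12 t^{3} + 9 t^{2} \left(3 - 2 t\right) \log{\left(3 t^{2} + 2 \right)} - 27 t^{2} - 24 t + 18 \log{\left(t^{2} + \frac{2}{3} \right)} + 8 \sqrt{6} \operatorname{atan}{\left(\frac{\sqrt{6} t}{2} \right)}}{27}] = - 2 t^{2} \log{\left(3 t^{2} + 2 \right)} + 2 t \log{\left(3 t^{2} + 2 \right)} = G'(t).

G(t) = \frac{12 t^{3} + 9 t^{2} \left(3 - 2 t\right) \log{\left(3 t^{2} + 2 \right)} - 27 t^{2} - 24 t + 18 \log{\left(t^{2} + \frac{2}{3} \right)} + 8 \sqrt{6} \operatorname{atan}{\left(\frac{\sqrt{6} t}{2} \right)}}{27}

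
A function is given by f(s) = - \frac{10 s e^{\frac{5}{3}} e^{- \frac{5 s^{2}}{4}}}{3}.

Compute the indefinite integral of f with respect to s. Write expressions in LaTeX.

F(s) = \frac{4 e^{\frac{5}{3}} e^{- \frac{5 s^{2}}{4}}}{3} + C

The substitution u = \frac{5}{3} - \frac{5 s^{2}}{4} works: f is exactly (dF/du)*(du/ds) for that inner function.
Check: d/ds[\frac{4 e^{\frac{5}{3}} e^{- \frac{5 s^{2}}{4}}}{3}] = - \frac{10 s e^{\frac{5}{3}} e^{- \frac{5 s^{2}}{4}}}{3} = f(s).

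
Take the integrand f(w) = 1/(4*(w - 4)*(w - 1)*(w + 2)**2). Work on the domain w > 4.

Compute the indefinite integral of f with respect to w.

F(w) = (w*log(w - 4) - 4*w*log(w - 1) + 3*w*log(w + 2) + 2*log(w - 4) - 8*log(w - 1) + 6*log(w + 2) - 6)/(432*(w + 2)) + C

The denominator factors as 4*(w - 4)*(w - 1)*(w + 2)**2; partial fractions split f into directly integrable pieces: 1/(144*(w + 2)) + 1/(72*(w + 2)**2) - 1/(108*(w - 1)) + 1/(432*(w - 4)).
Check: d/dw[(w*log(w - 4) - 4*w*log(w - 1) + 3*w*log(w + 2) + 2*log(w - 4) - 8*log(w - 1) + 6*log(w + 2) - 6)/(432*(w + 2))] = 1/(4*w**4 - 4*w**3 - 48*w**2 - 16*w + 64), which equals f(w).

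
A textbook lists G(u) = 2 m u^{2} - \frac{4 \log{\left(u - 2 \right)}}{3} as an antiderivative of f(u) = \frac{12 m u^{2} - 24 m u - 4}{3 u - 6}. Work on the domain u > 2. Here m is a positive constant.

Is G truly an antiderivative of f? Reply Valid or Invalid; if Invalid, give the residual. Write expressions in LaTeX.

Valid. The derivative of G reproduces f.

d/du[G] = \frac{12 m u^{2} - 24 m u - 4}{3 u - 6}
This equals f(u) exactly, so the claim holds.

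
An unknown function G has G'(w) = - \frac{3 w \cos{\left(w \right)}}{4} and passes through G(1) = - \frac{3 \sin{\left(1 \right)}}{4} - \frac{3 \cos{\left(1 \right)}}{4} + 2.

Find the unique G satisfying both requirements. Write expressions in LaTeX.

G(w) = - \frac{3 w \sin{\left(w \right)}}{4} - \frac{3 \cos{\left(w \right)}}{4} + 2

Differentiate the proposed G(w) back; it has to land on the given G'(w).
A general antiderivative is - \frac{3 w \sin{\left(w \right)}}{4} - \frac{3 \cos{\left(w \right)}}{4} + C.
The condition gives C = - \frac{3 \sin{\left(1 \right)}}{4} - \frac{3 \cos{\left(1 \right)}}{4} + 2 - (- \frac{3 \sin{\left(1 \right)}}{4} - \frac{3 \cos{\left(1 \right)}}{4}) = 2.
So G(w) = - \frac{3 w \sin{\left(w \right)}}{4} - \frac{3 \cos{\left(w \right)}}{4} + 2.
Check: d/dw[- \frac{3 w \sin{\left(w \right)}}{4} - \frac{3 \cos{\left(w \right)}}{4} + 2] = - \frac{3 w \cos{\left(w \right)}}{4} = G'(w).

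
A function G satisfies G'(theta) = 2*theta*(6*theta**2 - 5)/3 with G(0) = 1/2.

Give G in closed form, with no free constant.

G(theta) = theta**4 - 5*theta**2/3 + 1/2

A candidate passes only if d/dtheta[G] lands on the given G'(theta) exactly.
A general antiderivative is theta**4 - 5*theta**2/3 + C.
The condition gives C = 1/2 - (0) = 1/2.
So G(theta) = theta**4 - 5*theta**2/3 + 1/2.
Check: d/dtheta[theta**4 - 5*theta**2/3 + 1/2] = 4*theta**3 - 10*theta/3, which equals G'(theta).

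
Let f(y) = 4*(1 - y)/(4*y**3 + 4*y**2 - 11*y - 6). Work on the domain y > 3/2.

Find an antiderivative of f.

An antiderivative is F(y) = (-log(y - 3/2) - 7*log(y + 1/2) + 8*log(y + 2))/14.

Factor the denominator ((y + 2)*(2*y - 3)*(2*y + 1)) and decompose: f = -1/(2*y + 1) - 1/(7*(2*y - 3)) + 4/(7*(y + 2)); each piece integrates to a log, atan, or power term.
Check: d/dy[(-log(y - 3/2) - 7*log(y + 1/2) + 8*log(y + 2))/14] = (4 - 4*y)/(4*y**3 + 4*y**2 - 11*y - 6), which equals f(y).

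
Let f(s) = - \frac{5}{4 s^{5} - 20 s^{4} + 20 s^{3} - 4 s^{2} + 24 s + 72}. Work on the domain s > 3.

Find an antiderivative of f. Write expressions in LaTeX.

An antiderivative is F(s) = - \frac{5 \left(- 105 s \log{\left(s - 3 \right)} + 121 s \log{\left(s + 1 \right)} - 8 s \log{\left(s^{2} + 2 \right)} + 152 \sqrt{2} s \operatorname{atan}{\left(\frac{\sqrt{2} s}{2} \right)} + 315 \log{\left(s - 3 \right)} - 363 \log{\left(s + 1 \right)} + 24 \log{\left(s^{2} + 2 \right)} - 456 \sqrt{2} \operatorname{atan}{\left(\frac{\sqrt{2} s}{2} \right)} - 132\right)}{23232 \left(s - 3\right)}.

Factor the denominator (4 \left(s - 3\right)^{2} \left(s + 1\right) \left(s^{2} + 2\right)) and decompose: f = \frac{5 \left(s - 19\right)}{1452 \left(s^{2} + 2\right)} - \frac{5}{192 \left(s + 1\right)} + \frac{175}{7744 \left(s - 3\right)} - \frac{5}{176 \left(s - 3\right)^{2}}; each piece integrates to a log, atan, or power term.
Check: d/ds[- \frac{5 \left(- 105 s \log{\left(s - 3 \right)} + 121 s \log{\left(s + 1 \right)} - 8 s \log{\left(s^{2} + 2 \right)} + 152 \sqrt{2} s \operatorname{atan}{\left(\frac{\sqrt{2} s}{2} \right)} + 315 \log{\left(s - 3 \right)} - 363 \log{\left(s + 1 \right)} + 24 \log{\left(s^{2} + 2 \right)} - 456 \sqrt{2} \operatorname{atan}{\left(\frac{\sqrt{2} s}{2} \right)} - 132\right)}{23232 \left(s - 3\right)}] = - \frac{5}{4 s^{5} - 20 s^{4} + 20 s^{3} - 4 s^{2} + 24 s + 72} = f(s).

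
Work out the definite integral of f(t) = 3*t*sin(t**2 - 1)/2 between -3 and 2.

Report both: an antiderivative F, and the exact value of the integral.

The substitution u = t**2 - 1 works: f is exactly (dF/du)*(du/dt) for that inner function.
F(t) = -3*cos(t**2 - 1)/4 is an antiderivative of f.
Check: d/dt[-3*cos(t**2 - 1)/4] = 3*t*sin(t**2 - 1)/2 = f(t).
F(2) = -3*cos(3)/4; F(-3) = -3*cos(8)/4.
Integral = F(2) - F(-3) = 3*cos(8)/4 - 3*cos(3)/4.

Antiderivative: F(t) = -3*cos(t**2 - 1)/4; value = 3*cos(8)/4 - 3*cos(3)/4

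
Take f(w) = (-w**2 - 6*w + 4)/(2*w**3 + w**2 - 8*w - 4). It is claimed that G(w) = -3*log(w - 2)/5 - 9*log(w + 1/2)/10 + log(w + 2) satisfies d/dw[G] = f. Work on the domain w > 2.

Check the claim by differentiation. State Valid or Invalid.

Valid - differentiating G returns exactly f.

d/dw[G] = (-w**2 - 6*w + 4)/(2*w**3 + w**2 - 8*w - 4)
This equals f(w) exactly, so the claim holds.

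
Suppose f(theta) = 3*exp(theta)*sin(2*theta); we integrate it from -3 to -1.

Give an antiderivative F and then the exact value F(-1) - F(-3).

Antiderivative: F(theta) = 3*exp(theta)*sin(2*theta)/5 - 6*exp(theta)*cos(2*theta)/5; value = -3*exp(-1)*sin(2)/5 + 3*exp(-3)*sin(6)/5 + 6*exp(-3)*cos(6)/5 - 6*exp(-1)*cos(2)/5

An antiderivative F(theta) passes only if d/dtheta[F] lands on f(theta) exactly.
F(theta) = 3*exp(theta)*sin(2*theta)/5 - 6*exp(theta)*cos(2*theta)/5 is an antiderivative of f.
Check: d/dtheta[3*exp(theta)*sin(2*theta)/5 - 6*exp(theta)*cos(2*theta)/5] = 3*exp(theta)*sin(2*theta) = f(theta).
F(-1) = -3*exp(-1)*sin(2)/5 - 6*exp(-1)*cos(2)/5; F(-3) = -6*exp(-3)*cos(6)/5 - 3*exp(-3)*sin(6)/5.
Integral = F(-1) - F(-3) = -3*exp(-1)*sin(2)/5 + 3*exp(-3)*sin(6)/5 + 6*exp(-3)*cos(6)/5 - 6*exp(-1)*cos(2)/5.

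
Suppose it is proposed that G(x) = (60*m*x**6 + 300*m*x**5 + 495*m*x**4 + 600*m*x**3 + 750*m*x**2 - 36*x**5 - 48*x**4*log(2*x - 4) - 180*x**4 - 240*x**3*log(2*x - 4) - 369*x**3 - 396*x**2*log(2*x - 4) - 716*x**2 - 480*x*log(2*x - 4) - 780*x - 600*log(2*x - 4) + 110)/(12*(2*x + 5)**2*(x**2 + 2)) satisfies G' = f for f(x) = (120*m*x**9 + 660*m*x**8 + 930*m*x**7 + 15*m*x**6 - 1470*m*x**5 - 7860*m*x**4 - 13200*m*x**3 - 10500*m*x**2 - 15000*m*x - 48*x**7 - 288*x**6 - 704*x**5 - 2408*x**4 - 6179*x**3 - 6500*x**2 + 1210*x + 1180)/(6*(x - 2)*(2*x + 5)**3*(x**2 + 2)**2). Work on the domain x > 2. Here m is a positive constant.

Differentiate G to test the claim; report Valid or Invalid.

Invalid: d/dx[G] - f = -3/4, which is not 0.

d/dx[G] = (240*m*x**9 + 1320*m*x**8 + 1860*m*x**7 + 30*m*x**6 - 2940*m*x**5 - 15720*m*x**4 - 26400*m*x**3 - 21000*m*x**2 - 30000*m*x - 72*x**8 - 492*x**7 - 1134*x**6 - 1417*x**5 - 3934*x**4 - 7642*x**3 - 5080*x**2 + 8720*x + 11360)/(96*x**8 + 528*x**7 + 744*x**6 + 12*x**5 - 1176*x**4 - 6288*x**3 - 10560*x**2 - 8400*x - 12000)
d/dx[G] - f(x) = -3/4 != 0.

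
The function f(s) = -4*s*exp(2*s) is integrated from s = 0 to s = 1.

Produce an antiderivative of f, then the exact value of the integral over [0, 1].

Antiderivative: F(s) = (1 - 2*s)*exp(2*s); value = -exp(2) - 1

Recognize the product-rule pattern: f = u'v + uv' with u = 1 - 2*s, v = exp(2*s), so integration by parts undoes it.
F(s) = (1 - 2*s)*exp(2*s) is an antiderivative of f.
Check: d/ds[(1 - 2*s)*exp(2*s)] = -4*s*exp(2*s) = f(s).
F(1) = -exp(2); F(0) = 1.
Integral = F(1) - F(0) = -exp(2) - 1.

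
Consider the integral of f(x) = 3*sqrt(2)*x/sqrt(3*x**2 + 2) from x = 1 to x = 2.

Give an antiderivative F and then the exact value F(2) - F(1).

Antiderivative: F(x) = 2*sqrt(3*x**2/2 + 1); value = -sqrt(10) + 2*sqrt(7)

f matches the chain-rule pattern g'(h)*h' with inner function h(x) = 3*x**2/2 + 1; substituting u = h(x) collapses the integral.
F(x) = 2*sqrt(3*x**2/2 + 1) is an antiderivative of f.
Check: d/dx[2*sqrt(3*x**2/2 + 1)] = 3*sqrt(2)*x/sqrt(3*x**2 + 2) = f(x).
F(2) = 2*sqrt(7); F(1) = sqrt(10).
Integral = F(2) - F(1) = -sqrt(10) + 2*sqrt(7).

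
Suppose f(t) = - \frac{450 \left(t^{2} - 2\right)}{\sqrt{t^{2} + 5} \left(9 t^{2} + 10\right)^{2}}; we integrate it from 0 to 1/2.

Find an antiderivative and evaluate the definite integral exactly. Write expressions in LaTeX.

Recover f(t) by differentiating a candidate F(t); any mismatch rules it out.
F(t) = \frac{18 t \sqrt{t^{2} + 5}}{9 t^{2} + 10} is an antiderivative of f.
Check: d/dt[\frac{18 t \sqrt{t^{2} + 5}}{9 t^{2} + 10}] = \frac{900 - 450 t^{2}}{81 t^{4} \sqrt{t^{2} + 5} + 180 t^{2} \sqrt{t^{2} + 5} + 100 \sqrt{t^{2} + 5}}, which equals f(t).
F(1/2) = \frac{18 \sqrt{21}}{49}; F(0) = 0.
Integral = F(1/2) - F(0) = \frac{18 \sqrt{21}}{49}.

Antiderivative: F(t) = \frac{18 t \sqrt{t^{2} + 5}}{9 t^{2} + 10}; value = \frac{18 \sqrt{21}}{49}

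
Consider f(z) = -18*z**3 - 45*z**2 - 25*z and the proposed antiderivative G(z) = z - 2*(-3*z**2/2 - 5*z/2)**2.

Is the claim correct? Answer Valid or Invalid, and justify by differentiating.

Invalid: d/dz[G] - f = 1, which is not 0.

d/dz[G] = -18*z**3 - 45*z**2 - 25*z + 1
d/dz[G] - f(z) = 1 != 0.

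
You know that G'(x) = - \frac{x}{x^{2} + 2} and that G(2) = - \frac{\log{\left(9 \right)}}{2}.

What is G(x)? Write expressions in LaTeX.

G(x) = - \frac{\log{\left(\frac{3 x^{2}}{2} + 3 \right)}}{2}

G'(x) matches the chain-rule pattern g'(h)*h' with inner function h(x) = \frac{3 x^{2}}{2} + 3; substituting u = h(x) collapses the integral.
A general antiderivative is - \frac{\log{\left(\frac{3 x^{2}}{2} + 3 \right)}}{2} + C.
The condition gives C = - \frac{\log{\left(9 \right)}}{2} - (- \frac{\log{\left(9 \right)}}{2}) = 0.
So G(x) = - \frac{\log{\left(\frac{3 x^{2}}{2} + 3 \right)}}{2}.
Check: d/dx[- \frac{\log{\left(\frac{3 x^{2}}{2} + 3 \right)}}{2}] = - \frac{x}{x^{2} + 2} = G'(x).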